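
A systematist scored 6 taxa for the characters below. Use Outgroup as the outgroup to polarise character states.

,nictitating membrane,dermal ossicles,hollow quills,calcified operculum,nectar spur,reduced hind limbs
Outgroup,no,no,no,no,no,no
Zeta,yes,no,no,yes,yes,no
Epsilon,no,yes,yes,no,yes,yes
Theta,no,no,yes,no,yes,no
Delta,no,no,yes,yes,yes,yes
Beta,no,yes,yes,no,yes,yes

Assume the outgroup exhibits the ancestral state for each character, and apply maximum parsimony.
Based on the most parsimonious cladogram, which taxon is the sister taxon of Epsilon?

The outgroup has state 'no' for every character, so 'yes' is the derived state throughout.
nictitating membrane (derived state 'yes') is unique to Zeta (autapomorphy; uninformative for grouping).
dermal ossicles: derived state 'yes' in Beta and Epsilon only — synapomorphy for {Beta, Epsilon}.
Only Beta, Delta, Epsilon, and Theta show the derived state 'yes' for hollow quills, supporting them as a clade.
calcified operculum groups Delta and Zeta, which is incompatible with the clades supported by the remaining characters; treating it as convergent (homoplasy) costs fewer steps than any alternative tree.
nectar spur (derived state 'yes') is shared by all ingroup taxa — unites the whole ingroup.
reduced hind limbs (derived state 'yes') is shared by Beta, Delta, and Epsilon — a synapomorphy uniting that clade.
Most parsimonious ingroup topology: (Zeta,(((Beta,Epsilon),Delta),Theta)).
Epsilon and Beta form a cherry on this tree, so they are sister taxa.

Beta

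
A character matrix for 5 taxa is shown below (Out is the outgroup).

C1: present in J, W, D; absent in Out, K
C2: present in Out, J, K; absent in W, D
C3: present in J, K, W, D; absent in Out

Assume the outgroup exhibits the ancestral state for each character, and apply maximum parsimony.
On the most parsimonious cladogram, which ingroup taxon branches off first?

Character polarity is set by the outgroup: the derived state is whichever differs from the outgroup's state, so for C2 the derived state is 'absent', and for the remaining characters it is 'present'.
C1: derived state 'present' in D, J, and W only — synapomorphy for {D, J, W}.
Only D and W show the derived state 'absent' for C2, supporting them as a clade.
C3 (derived state 'present') is shared by all ingroup taxa — unites the whole ingroup.
Most parsimonious ingroup topology: (((D,W),J),K).
K is sister to the clade containing all other ingroup taxa, so it is the earliest-diverging (most basal) ingroup lineage.

K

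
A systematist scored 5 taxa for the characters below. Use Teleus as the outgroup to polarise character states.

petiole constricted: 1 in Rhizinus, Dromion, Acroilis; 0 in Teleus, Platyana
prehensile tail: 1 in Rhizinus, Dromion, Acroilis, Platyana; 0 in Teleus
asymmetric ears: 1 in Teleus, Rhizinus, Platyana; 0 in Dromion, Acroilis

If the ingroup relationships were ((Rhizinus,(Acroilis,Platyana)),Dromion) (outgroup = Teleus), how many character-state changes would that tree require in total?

5

Map each character onto ((Rhizinus,(Acroilis,Platyana)),Dromion) (rooted by Teleus) and count the minimum state changes it requires (Fitch parsimony):
petiole constricted: 2; prehensile tail: 1; asymmetric ears: 2.
Total tree length = 5.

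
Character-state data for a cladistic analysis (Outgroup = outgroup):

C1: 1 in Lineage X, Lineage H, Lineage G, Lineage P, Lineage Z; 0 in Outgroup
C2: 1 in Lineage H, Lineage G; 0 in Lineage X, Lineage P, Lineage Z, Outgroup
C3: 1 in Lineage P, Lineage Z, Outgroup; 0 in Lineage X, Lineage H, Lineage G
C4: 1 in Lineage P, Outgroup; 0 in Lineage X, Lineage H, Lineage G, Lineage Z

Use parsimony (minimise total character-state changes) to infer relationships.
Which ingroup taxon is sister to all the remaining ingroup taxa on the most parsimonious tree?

Lineage P

Character polarity is set by the outgroup: the derived state is whichever differs from the outgroup's state, so for C3, C4 the derived state is '0', and for the remaining characters it is '1'.
C1 (derived state '1') is shared by all ingroup taxa — unites the whole ingroup.
C2 (derived state '1') is shared by Lineage G and Lineage H — a synapomorphy uniting that clade.
C3 (derived state '0') is shared by Lineage G, Lineage H, and Lineage X — a synapomorphy uniting that clade.
Only Lineage G, Lineage H, Lineage X, and Lineage Z show the derived state '0' for C4, supporting them as a clade.
Most parsimonious ingroup topology: (Lineage P,(((Lineage G,Lineage H),Lineage X),Lineage Z)).
Lineage P is sister to the clade containing all other ingroup taxa, so it is the earliest-diverging (most basal) ingroup lineage.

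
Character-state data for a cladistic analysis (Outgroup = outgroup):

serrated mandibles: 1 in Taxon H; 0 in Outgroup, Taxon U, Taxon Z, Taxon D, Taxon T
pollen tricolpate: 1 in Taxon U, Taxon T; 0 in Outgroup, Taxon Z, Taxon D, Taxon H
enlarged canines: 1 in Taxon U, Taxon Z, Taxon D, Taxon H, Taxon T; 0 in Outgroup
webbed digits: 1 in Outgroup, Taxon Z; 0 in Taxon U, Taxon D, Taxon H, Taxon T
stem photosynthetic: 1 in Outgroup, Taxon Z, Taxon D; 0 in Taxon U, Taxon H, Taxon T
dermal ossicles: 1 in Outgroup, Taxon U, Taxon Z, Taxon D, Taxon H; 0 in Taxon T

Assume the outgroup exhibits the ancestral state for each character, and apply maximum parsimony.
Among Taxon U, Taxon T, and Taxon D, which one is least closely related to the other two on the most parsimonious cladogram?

Taxon D

Character polarity is set by the outgroup: the derived state is whichever differs from the outgroup's state, so for webbed digits, stem photosynthetic, dermal ossicles the derived state is '0', and for the remaining characters it is '1'.
serrated mandibles (derived state '1') is unique to Taxon H (autapomorphy; uninformative for grouping).
pollen tricolpate (derived state '1') is shared by Taxon T and Taxon U — a synapomorphy uniting that clade.
enlarged canines (derived state '1') is shared by all ingroup taxa — unites the whole ingroup.
webbed digits (derived state '0') is shared by Taxon D, Taxon H, Taxon T, and Taxon U — a synapomorphy uniting that clade.
stem photosynthetic (derived state '0') is shared by Taxon H, Taxon T, and Taxon U — a synapomorphy uniting that clade.
dermal ossicles: derived state '0' in Taxon T only — an autapomorphy, so it tells us nothing about relationships among taxa.
Most parsimonious ingroup topology: ((((Taxon U,Taxon T),Taxon H),Taxon D),Taxon Z).
Taxon U and Taxon T share a more recent common ancestor with each other than either does with Taxon D, so Taxon D is the least closely related of the three.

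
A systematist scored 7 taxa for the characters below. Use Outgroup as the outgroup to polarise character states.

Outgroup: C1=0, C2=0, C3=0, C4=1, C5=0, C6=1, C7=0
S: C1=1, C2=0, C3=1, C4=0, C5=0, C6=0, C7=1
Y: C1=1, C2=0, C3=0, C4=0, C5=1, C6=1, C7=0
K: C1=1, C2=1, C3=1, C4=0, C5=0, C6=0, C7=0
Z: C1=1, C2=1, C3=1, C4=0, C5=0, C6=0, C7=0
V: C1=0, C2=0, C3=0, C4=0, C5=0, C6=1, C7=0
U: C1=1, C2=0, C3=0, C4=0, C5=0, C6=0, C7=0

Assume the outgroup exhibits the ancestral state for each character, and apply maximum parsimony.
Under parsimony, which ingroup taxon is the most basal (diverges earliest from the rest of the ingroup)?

V

Character polarity is set by the outgroup: the derived state is whichever differs from the outgroup's state, so for C4, C6 the derived state is '0', and for the remaining characters it is '1'.
Only K, S, U, Y, and Z show the derived state '1' for C1, supporting them as a clade.
C2 (derived state '1') is shared by K and Z — a synapomorphy uniting that clade.
Only K, S, and Z show the derived state '1' for C3, supporting them as a clade.
All ingroup taxa share the derived state '0' for C4; it defines the ingroup but does not resolve relationships within it.
C5: derived state '1' in Y only — an autapomorphy, so it tells us nothing about relationships among taxa.
C6: derived state '0' in K, S, U, and Z only — synapomorphy for {K, S, U, Z}.
C7 (derived state '1') is unique to S (autapomorphy; uninformative for grouping).
Most parsimonious ingroup topology: ((((S,(K,Z)),U),Y),V).
V is sister to the clade containing all other ingroup taxa, so it is the earliest-diverging (most basal) ingroup lineage.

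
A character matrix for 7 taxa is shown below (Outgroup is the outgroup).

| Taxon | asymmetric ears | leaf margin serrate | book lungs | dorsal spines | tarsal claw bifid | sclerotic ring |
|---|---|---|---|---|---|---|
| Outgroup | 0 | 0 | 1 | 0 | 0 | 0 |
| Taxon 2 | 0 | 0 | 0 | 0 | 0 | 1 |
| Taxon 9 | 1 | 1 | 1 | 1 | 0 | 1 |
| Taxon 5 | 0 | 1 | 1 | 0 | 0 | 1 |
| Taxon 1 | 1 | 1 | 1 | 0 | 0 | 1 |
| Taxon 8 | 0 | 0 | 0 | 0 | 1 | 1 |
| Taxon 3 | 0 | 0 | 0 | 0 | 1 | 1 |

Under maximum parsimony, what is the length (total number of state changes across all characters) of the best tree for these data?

6

Character polarity is set by the outgroup: the derived state is whichever differs from the outgroup's state, so for book lungs the derived state is '0', and for the remaining characters it is '1'.
Only Taxon 1 and Taxon 9 show the derived state '1' for asymmetric ears, supporting them as a clade.
leaf margin serrate (derived state '1') is shared by Taxon 1, Taxon 5, and Taxon 9 — a synapomorphy uniting that clade.
Only Taxon 2, Taxon 3, and Taxon 8 show the derived state '0' for book lungs, supporting them as a clade.
dorsal spines (derived state '1') is unique to Taxon 9 (autapomorphy; uninformative for grouping).
tarsal claw bifid (derived state '1') is shared by Taxon 3 and Taxon 8 — a synapomorphy uniting that clade.
sclerotic ring (derived state '1') is shared by all ingroup taxa — unites the whole ingroup.
Most parsimonious ingroup topology: ((Taxon 2,(Taxon 8,Taxon 3)),((Taxon 9,Taxon 1),Taxon 5)).
Changes per character on this tree: asymmetric ears: 1; leaf margin serrate: 1; book lungs: 1; dorsal spines: 1; tarsal claw bifid: 1; sclerotic ring: 1.
Total = 6.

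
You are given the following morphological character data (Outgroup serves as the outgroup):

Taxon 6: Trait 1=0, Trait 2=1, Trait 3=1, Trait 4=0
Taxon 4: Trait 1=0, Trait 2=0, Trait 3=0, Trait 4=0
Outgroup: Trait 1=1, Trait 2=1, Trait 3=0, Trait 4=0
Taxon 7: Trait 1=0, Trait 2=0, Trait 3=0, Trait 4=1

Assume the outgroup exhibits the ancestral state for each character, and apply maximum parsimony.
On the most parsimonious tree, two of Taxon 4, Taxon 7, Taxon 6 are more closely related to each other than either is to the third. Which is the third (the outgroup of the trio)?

Character polarity is set by the outgroup: the derived state is whichever differs from the outgroup's state, so for Trait 1, Trait 2 the derived state is '0', and for the remaining characters it is '1'.
All ingroup taxa share the derived state '0' for Trait 1; it defines the ingroup but does not resolve relationships within it.
Trait 2: derived state '0' in Taxon 4 and Taxon 7 only — synapomorphy for {Taxon 4, Taxon 7}.
Trait 3 (derived state '1') is unique to Taxon 6 (autapomorphy; uninformative for grouping).
Trait 4: derived state '1' in Taxon 7 only — an autapomorphy, so it tells us nothing about relationships among taxa.
Most parsimonious ingroup topology: (Taxon 6,(Taxon 7,Taxon 4)).
Taxon 4 and Taxon 7 share a more recent common ancestor with each other than either does with Taxon 6, so Taxon 6 is the least closely related of the three.

Taxon 6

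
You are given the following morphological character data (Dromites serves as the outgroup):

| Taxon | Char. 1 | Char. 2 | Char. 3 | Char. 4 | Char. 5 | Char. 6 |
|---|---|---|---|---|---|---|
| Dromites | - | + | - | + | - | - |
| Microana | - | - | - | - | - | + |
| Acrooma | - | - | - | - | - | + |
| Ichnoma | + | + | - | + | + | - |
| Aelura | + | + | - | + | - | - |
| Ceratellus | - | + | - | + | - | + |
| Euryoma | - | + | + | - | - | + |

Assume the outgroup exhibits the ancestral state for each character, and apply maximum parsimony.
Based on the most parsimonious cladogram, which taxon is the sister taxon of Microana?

Character polarity is set by the outgroup: the derived state is whichever differs from the outgroup's state, so for Char. 2, Char. 4 the derived state is '-', and for the remaining characters it is '+'.
Char. 1: derived state '+' in Aelura and Ichnoma only — synapomorphy for {Aelura, Ichnoma}.
Only Acrooma and Microana show the derived state '-' for Char. 2, supporting them as a clade.
Char. 3: derived state '+' in Euryoma only — an autapomorphy, so it tells us nothing about relationships among taxa.
Char. 4 (derived state '-') is shared by Acrooma, Euryoma, and Microana — a synapomorphy uniting that clade.
Char. 5: derived state '+' in Ichnoma only — an autapomorphy, so it tells us nothing about relationships among taxa.
Only Acrooma, Ceratellus, Euryoma, and Microana show the derived state '+' for Char. 6, supporting them as a clade.
Most parsimonious ingroup topology: ((((Microana,Acrooma),Euryoma),Ceratellus),(Ichnoma,Aelura)).
Microana and Acrooma form a cherry on this tree, so they are sister taxa.

Acrooma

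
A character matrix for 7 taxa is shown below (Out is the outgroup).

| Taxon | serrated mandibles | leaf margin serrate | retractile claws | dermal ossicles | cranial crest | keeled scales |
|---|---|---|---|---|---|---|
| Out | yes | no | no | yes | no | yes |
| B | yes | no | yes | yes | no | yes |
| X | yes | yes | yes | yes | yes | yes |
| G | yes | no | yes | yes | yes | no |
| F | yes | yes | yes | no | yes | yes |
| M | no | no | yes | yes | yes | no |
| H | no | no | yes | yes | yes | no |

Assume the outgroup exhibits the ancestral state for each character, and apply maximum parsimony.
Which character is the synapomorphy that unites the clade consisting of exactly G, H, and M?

Character polarity is set by the outgroup: the derived state is whichever differs from the outgroup's state, so for serrated mandibles, dermal ossicles, keeled scales the derived state is 'no', and for the remaining characters it is 'yes'.
serrated mandibles (derived state 'no') is shared by H and M — a synapomorphy uniting that clade.
leaf margin serrate: derived state 'yes' in F and X only — synapomorphy for {F, X}.
All ingroup taxa share the derived state 'yes' for retractile claws; it defines the ingroup but does not resolve relationships within it.
dermal ossicles (derived state 'no') is unique to F (autapomorphy; uninformative for grouping).
cranial crest (derived state 'yes') is shared by F, G, H, M, and X — a synapomorphy uniting that clade.
Only G, H, and M show the derived state 'no' for keeled scales, supporting them as a clade.
Most parsimonious ingroup topology: (((X,F),((M,H),G)),B).
The clade {G, H, M} is supported by keeled scales: its derived state 'no' occurs in exactly those taxa and in no other taxon (including the outgroup).

keeled scales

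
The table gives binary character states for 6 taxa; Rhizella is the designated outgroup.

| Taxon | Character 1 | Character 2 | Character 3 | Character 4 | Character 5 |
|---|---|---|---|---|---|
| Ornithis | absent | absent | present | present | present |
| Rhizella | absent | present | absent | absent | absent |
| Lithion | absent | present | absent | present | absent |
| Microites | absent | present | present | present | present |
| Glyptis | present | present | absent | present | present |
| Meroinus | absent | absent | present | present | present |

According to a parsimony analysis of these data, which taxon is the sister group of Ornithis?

Character polarity is set by the outgroup: the derived state is whichever differs from the outgroup's state, so for Character 2 the derived state is 'absent', and for the remaining characters it is 'present'.
Character 1: derived state 'present' in Glyptis only — an autapomorphy, so it tells us nothing about relationships among taxa.
Character 2 (derived state 'absent') is shared by Meroinus and Ornithis — a synapomorphy uniting that clade.
Character 3 (derived state 'present') is shared by Meroinus, Microites, and Ornithis — a synapomorphy uniting that clade.
All ingroup taxa share the derived state 'present' for Character 4; it defines the ingroup but does not resolve relationships within it.
Only Glyptis, Meroinus, Microites, and Ornithis show the derived state 'present' for Character 5, supporting them as a clade.
Most parsimonious ingroup topology: ((Glyptis,((Ornithis,Meroinus),Microites)),Lithion).
Ornithis and Meroinus form a cherry on this tree, so they are sister taxa.

Meroinus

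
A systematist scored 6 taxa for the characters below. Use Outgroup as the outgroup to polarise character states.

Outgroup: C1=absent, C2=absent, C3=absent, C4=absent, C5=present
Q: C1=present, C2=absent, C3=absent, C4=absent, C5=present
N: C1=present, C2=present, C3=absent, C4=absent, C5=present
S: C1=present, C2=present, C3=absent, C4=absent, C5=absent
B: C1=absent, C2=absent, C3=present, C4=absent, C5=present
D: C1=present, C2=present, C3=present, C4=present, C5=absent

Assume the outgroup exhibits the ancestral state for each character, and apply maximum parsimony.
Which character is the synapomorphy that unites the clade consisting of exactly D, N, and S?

C2

Character polarity is set by the outgroup: the derived state is whichever differs from the outgroup's state, so for C5 the derived state is 'absent', and for the remaining characters it is 'present'.
C1: derived state 'present' in D, N, Q, and S only — synapomorphy for {D, N, Q, S}.
C2: derived state 'present' in D, N, and S only — synapomorphy for {D, N, S}.
C3 groups B and D, which is incompatible with the clades supported by the remaining characters; treating it as convergent (homoplasy) costs fewer steps than any alternative tree.
C4: derived state 'present' in D only — an autapomorphy, so it tells us nothing about relationships among taxa.
Only D and S show the derived state 'absent' for C5, supporting them as a clade.
Most parsimonious ingroup topology: ((Q,(N,(S,D))),B).
The clade {D, N, S} is supported by C2: its derived state 'present' occurs in exactly those taxa and in no other taxon (including the outgroup).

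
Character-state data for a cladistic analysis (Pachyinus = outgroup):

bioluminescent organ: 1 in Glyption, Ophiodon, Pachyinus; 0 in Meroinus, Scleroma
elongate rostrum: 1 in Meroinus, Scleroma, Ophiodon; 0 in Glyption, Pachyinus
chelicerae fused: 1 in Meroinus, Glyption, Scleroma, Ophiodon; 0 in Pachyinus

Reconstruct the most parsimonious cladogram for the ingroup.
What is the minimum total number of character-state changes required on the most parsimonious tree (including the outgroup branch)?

3

Character polarity is set by the outgroup: the derived state is whichever differs from the outgroup's state, so for bioluminescent organ the derived state is '0', and for the remaining characters it is '1'.
Only Meroinus and Scleroma show the derived state '0' for bioluminescent organ, supporting them as a clade.
elongate rostrum: derived state '1' in Meroinus, Ophiodon, and Scleroma only — synapomorphy for {Meroinus, Ophiodon, Scleroma}.
All ingroup taxa share the derived state '1' for chelicerae fused; it defines the ingroup but does not resolve relationships within it.
Most parsimonious ingroup topology: (Glyption,((Meroinus,Scleroma),Ophiodon)).
Changes per character on this tree: bioluminescent organ: 1; elongate rostrum: 1; chelicerae fused: 1.
Total = 3.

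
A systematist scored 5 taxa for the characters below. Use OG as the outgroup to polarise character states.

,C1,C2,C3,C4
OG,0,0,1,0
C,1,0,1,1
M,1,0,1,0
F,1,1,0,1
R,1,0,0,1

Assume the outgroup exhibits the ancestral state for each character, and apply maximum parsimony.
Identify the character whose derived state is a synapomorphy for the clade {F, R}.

Character polarity is set by the outgroup: the derived state is whichever differs from the outgroup's state, so for C3 the derived state is '0', and for the remaining characters it is '1'.
All ingroup taxa share the derived state '1' for C1; it defines the ingroup but does not resolve relationships within it.
C2: derived state '1' in F only — an autapomorphy, so it tells us nothing about relationships among taxa.
Only F and R show the derived state '0' for C3, supporting them as a clade.
C4 (derived state '1') is shared by C, F, and R — a synapomorphy uniting that clade.
Most parsimonious ingroup topology: ((C,(F,R)),M).
The clade {F, R} is supported by C3: its derived state '0' occurs in exactly those taxa and in no other taxon (including the outgroup).

C3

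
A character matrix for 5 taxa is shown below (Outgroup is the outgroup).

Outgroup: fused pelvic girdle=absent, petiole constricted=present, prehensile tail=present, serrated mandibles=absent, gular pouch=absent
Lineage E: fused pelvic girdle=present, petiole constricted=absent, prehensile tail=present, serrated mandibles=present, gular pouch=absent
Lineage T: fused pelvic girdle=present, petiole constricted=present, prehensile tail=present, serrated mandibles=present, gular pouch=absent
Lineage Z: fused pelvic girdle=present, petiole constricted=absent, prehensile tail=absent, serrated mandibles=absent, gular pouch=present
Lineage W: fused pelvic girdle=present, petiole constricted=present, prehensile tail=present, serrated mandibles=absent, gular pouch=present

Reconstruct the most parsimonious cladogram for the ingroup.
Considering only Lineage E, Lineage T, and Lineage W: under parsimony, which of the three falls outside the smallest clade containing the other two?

Character polarity is set by the outgroup: the derived state is whichever differs from the outgroup's state, so for petiole constricted, prehensile tail the derived state is 'absent', and for the remaining characters it is 'present'.
fused pelvic girdle (derived state 'present') is shared by all ingroup taxa — unites the whole ingroup.
petiole constricted groups Lineage E and Lineage Z, which is incompatible with the clades supported by the remaining characters; treating it as convergent (homoplasy) costs fewer steps than any alternative tree.
prehensile tail: derived state 'absent' in Lineage Z only — an autapomorphy, so it tells us nothing about relationships among taxa.
Only Lineage E and Lineage T show the derived state 'present' for serrated mandibles, supporting them as a clade.
gular pouch (derived state 'present') is shared by Lineage W and Lineage Z — a synapomorphy uniting that clade.
Most parsimonious ingroup topology: ((Lineage T,Lineage E),(Lineage W,Lineage Z)).
Lineage T and Lineage E share a more recent common ancestor with each other than either does with Lineage W, so Lineage W is the least closely related of the three.

Lineage W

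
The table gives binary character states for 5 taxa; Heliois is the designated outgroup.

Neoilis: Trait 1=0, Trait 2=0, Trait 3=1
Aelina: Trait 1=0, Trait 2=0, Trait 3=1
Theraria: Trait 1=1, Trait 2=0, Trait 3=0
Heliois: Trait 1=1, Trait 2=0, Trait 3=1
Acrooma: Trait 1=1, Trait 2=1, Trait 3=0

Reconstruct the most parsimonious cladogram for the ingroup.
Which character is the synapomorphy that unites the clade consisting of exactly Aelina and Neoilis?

Character polarity is set by the outgroup: the derived state is whichever differs from the outgroup's state, so for Trait 1, Trait 3 the derived state is '0', and for the remaining characters it is '1'.
Only Aelina and Neoilis show the derived state '0' for Trait 1, supporting them as a clade.
Trait 2 (derived state '1') is unique to Acrooma (autapomorphy; uninformative for grouping).
Trait 3 (derived state '0') is shared by Acrooma and Theraria — a synapomorphy uniting that clade.
Most parsimonious ingroup topology: ((Acrooma,Theraria),(Aelina,Neoilis)).
The clade {Aelina, Neoilis} is supported by Trait 1: its derived state '0' occurs in exactly those taxa and in no other taxon (including the outgroup).

Trait 1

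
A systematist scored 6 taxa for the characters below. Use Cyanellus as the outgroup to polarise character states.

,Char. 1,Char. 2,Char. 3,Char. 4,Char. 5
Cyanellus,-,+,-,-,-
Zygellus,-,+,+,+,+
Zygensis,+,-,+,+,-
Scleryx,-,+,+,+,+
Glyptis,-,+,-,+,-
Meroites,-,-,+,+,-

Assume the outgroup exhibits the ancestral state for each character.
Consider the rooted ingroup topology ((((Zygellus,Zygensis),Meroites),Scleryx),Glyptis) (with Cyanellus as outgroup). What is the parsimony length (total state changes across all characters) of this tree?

Map each character onto ((((Zygellus,Zygensis),Meroites),Scleryx),Glyptis) (rooted by Cyanellus) and count the minimum state changes it requires (Fitch parsimony):
Char. 1: 1; Char. 2: 2; Char. 3: 1; Char. 4: 1; Char. 5: 2.
Total tree length = 7.

7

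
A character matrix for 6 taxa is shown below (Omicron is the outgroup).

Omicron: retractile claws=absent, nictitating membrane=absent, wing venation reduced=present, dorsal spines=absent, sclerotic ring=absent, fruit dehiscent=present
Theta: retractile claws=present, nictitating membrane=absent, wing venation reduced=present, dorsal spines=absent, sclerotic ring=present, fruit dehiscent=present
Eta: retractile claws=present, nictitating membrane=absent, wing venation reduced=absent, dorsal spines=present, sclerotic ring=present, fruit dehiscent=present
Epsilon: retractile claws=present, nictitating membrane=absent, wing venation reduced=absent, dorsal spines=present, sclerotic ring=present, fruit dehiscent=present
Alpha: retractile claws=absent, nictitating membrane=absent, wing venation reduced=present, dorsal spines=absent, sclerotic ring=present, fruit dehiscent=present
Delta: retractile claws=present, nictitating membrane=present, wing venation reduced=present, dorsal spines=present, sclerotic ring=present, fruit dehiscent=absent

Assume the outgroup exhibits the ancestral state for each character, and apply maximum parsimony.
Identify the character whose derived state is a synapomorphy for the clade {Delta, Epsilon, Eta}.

dorsal spines

Character polarity is set by the outgroup: the derived state is whichever differs from the outgroup's state, so for wing venation reduced, fruit dehiscent the derived state is 'absent', and for the remaining characters it is 'present'.
retractile claws: derived state 'present' in Delta, Epsilon, Eta, and Theta only — synapomorphy for {Delta, Epsilon, Eta, Theta}.
nictitating membrane (derived state 'present') is unique to Delta (autapomorphy; uninformative for grouping).
wing venation reduced: derived state 'absent' in Epsilon and Eta only — synapomorphy for {Epsilon, Eta}.
dorsal spines (derived state 'present') is shared by Delta, Epsilon, and Eta — a synapomorphy uniting that clade.
All ingroup taxa share the derived state 'present' for sclerotic ring; it defines the ingroup but does not resolve relationships within it.
fruit dehiscent (derived state 'absent') is unique to Delta (autapomorphy; uninformative for grouping).
Most parsimonious ingroup topology: ((Theta,((Eta,Epsilon),Delta)),Alpha).
The clade {Delta, Epsilon, Eta} is supported by dorsal spines: its derived state 'present' occurs in exactly those taxa and in no other taxon (including the outgroup).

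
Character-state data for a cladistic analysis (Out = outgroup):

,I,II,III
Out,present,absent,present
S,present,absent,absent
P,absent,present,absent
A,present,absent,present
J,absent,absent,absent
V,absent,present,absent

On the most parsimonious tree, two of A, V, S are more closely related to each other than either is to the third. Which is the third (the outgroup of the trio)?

Character polarity is set by the outgroup: the derived state is whichever differs from the outgroup's state, so for I, III the derived state is 'absent', and for the remaining characters it is 'present'.
I: derived state 'absent' in J, P, and V only — synapomorphy for {J, P, V}.
II (derived state 'present') is shared by P and V — a synapomorphy uniting that clade.
Only J, P, S, and V show the derived state 'absent' for III, supporting them as a clade.
Most parsimonious ingroup topology: ((S,((P,V),J)),A).
S and V share a more recent common ancestor with each other than either does with A, so A is the least closely related of the three.

A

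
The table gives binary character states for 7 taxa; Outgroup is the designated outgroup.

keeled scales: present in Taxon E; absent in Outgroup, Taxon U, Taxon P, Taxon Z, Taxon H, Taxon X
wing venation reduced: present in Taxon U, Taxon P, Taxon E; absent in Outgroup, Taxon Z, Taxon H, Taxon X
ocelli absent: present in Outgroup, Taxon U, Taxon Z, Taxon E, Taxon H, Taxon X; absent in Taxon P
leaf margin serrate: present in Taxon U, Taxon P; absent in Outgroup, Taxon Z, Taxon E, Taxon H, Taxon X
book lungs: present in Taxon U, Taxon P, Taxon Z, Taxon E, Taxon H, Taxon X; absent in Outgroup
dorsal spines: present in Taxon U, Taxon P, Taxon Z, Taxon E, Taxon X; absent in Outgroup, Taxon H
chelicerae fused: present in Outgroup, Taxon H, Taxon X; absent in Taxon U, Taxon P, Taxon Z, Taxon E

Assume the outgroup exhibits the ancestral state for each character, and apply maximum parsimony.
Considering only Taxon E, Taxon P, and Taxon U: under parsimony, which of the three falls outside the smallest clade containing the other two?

Taxon E

Character polarity is set by the outgroup: the derived state is whichever differs from the outgroup's state, so for ocelli absent, chelicerae fused the derived state is 'absent', and for the remaining characters it is 'present'.
keeled scales (derived state 'present') is unique to Taxon E (autapomorphy; uninformative for grouping).
Only Taxon E, Taxon P, and Taxon U show the derived state 'present' for wing venation reduced, supporting them as a clade.
ocelli absent: derived state 'absent' in Taxon P only — an autapomorphy, so it tells us nothing about relationships among taxa.
Only Taxon P and Taxon U show the derived state 'present' for leaf margin serrate, supporting them as a clade.
All ingroup taxa share the derived state 'present' for book lungs; it defines the ingroup but does not resolve relationships within it.
dorsal spines: derived state 'present' in Taxon E, Taxon P, Taxon U, Taxon X, and Taxon Z only — synapomorphy for {Taxon E, Taxon P, Taxon U, Taxon X, Taxon Z}.
Only Taxon E, Taxon P, Taxon U, and Taxon Z show the derived state 'absent' for chelicerae fused, supporting them as a clade.
Most parsimonious ingroup topology: (((((Taxon U,Taxon P),Taxon E),Taxon Z),Taxon X),Taxon H).
Taxon U and Taxon P share a more recent common ancestor with each other than either does with Taxon E, so Taxon E is the least closely related of the three.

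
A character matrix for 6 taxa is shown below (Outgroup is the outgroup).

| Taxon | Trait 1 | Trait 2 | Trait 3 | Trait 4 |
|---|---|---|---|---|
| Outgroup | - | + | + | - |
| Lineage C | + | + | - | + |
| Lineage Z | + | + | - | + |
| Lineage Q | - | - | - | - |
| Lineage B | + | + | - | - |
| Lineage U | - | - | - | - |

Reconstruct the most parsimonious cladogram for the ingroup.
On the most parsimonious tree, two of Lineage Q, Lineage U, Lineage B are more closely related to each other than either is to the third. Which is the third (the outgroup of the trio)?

Lineage B

Character polarity is set by the outgroup: the derived state is whichever differs from the outgroup's state, so for Trait 2, Trait 3 the derived state is '-', and for the remaining characters it is '+'.
Trait 1 (derived state '+') is shared by Lineage B, Lineage C, and Lineage Z — a synapomorphy uniting that clade.
Trait 2: derived state '-' in Lineage Q and Lineage U only — synapomorphy for {Lineage Q, Lineage U}.
Trait 3 (derived state '-') is shared by all ingroup taxa — unites the whole ingroup.
Trait 4: derived state '+' in Lineage C and Lineage Z only — synapomorphy for {Lineage C, Lineage Z}.
Most parsimonious ingroup topology: (((Lineage C,Lineage Z),Lineage B),(Lineage Q,Lineage U)).
Lineage Q and Lineage U share a more recent common ancestor with each other than either does with Lineage B, so Lineage B is the least closely related of the three.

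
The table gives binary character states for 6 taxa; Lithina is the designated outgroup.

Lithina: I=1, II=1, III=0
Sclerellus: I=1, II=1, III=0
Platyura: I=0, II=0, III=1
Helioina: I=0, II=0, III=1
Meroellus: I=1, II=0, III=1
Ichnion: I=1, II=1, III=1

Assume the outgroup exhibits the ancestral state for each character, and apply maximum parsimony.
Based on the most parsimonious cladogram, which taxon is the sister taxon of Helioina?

Platyura

Character polarity is set by the outgroup: the derived state is whichever differs from the outgroup's state, so for I, II the derived state is '0', and for the remaining characters it is '1'.
I (derived state '0') is shared by Helioina and Platyura — a synapomorphy uniting that clade.
Only Helioina, Meroellus, and Platyura show the derived state '0' for II, supporting them as a clade.
Only Helioina, Ichnion, Meroellus, and Platyura show the derived state '1' for III, supporting them as a clade.
Most parsimonious ingroup topology: (Sclerellus,(((Platyura,Helioina),Meroellus),Ichnion)).
Helioina and Platyura form a cherry on this tree, so they are sister taxa.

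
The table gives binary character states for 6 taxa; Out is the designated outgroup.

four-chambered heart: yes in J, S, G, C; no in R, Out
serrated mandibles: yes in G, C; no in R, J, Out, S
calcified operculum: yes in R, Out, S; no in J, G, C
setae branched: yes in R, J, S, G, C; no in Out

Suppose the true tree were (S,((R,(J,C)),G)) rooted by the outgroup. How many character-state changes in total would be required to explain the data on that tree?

Map each character onto (S,((R,(J,C)),G)) (rooted by Out) and count the minimum state changes it requires (Fitch parsimony):
four-chambered heart: 2; serrated mandibles: 2; calcified operculum: 2; setae branched: 1.
Total tree length = 7.

7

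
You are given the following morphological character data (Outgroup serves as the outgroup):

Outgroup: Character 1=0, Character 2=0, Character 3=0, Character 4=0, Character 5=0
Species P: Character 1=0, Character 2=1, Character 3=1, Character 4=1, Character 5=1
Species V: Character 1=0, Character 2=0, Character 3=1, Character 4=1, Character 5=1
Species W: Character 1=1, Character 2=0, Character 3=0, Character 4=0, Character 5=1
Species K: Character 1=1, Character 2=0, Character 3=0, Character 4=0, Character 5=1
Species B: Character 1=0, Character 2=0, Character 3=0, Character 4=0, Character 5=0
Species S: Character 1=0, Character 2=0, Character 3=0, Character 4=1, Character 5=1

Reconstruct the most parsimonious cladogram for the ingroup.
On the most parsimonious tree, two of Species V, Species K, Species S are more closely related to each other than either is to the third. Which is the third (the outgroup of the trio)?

Species K

The outgroup has state '0' for every character, so '1' is the derived state throughout.
Character 1 (derived state '1') is shared by Species K and Species W — a synapomorphy uniting that clade.
Character 2: derived state '1' in Species P only — an autapomorphy, so it tells us nothing about relationships among taxa.
Only Species P and Species V show the derived state '1' for Character 3, supporting them as a clade.
Character 4 (derived state '1') is shared by Species P, Species S, and Species V — a synapomorphy uniting that clade.
Character 5: derived state '1' in Species K, Species P, Species S, Species V, and Species W only — synapomorphy for {Species K, Species P, Species S, Species V, Species W}.
Most parsimonious ingroup topology: ((((Species P,Species V),Species S),(Species W,Species K)),Species B).
Species S and Species V share a more recent common ancestor with each other than either does with Species K, so Species K is the least closely related of the three.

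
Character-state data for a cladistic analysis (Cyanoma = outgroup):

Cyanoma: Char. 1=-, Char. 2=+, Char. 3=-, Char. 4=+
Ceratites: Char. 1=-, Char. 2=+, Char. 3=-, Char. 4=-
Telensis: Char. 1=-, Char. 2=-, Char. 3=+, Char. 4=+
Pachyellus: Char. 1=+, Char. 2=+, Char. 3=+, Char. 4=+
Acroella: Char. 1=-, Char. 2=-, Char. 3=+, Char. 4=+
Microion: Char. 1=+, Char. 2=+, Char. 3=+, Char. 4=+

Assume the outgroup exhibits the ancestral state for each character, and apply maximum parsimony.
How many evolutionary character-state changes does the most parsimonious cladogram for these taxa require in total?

Character polarity is set by the outgroup: the derived state is whichever differs from the outgroup's state, so for Char. 2, Char. 4 the derived state is '-', and for the remaining characters it is '+'.
Only Microion and Pachyellus show the derived state '+' for Char. 1, supporting them as a clade.
Only Acroella and Telensis show the derived state '-' for Char. 2, supporting them as a clade.
Char. 3 (derived state '+') is shared by Acroella, Microion, Pachyellus, and Telensis — a synapomorphy uniting that clade.
Char. 4 (derived state '-') is unique to Ceratites (autapomorphy; uninformative for grouping).
Most parsimonious ingroup topology: (Ceratites,((Telensis,Acroella),(Pachyellus,Microion))).
Changes per character on this tree: Char. 1: 1; Char. 2: 1; Char. 3: 1; Char. 4: 1.
Total = 4.

4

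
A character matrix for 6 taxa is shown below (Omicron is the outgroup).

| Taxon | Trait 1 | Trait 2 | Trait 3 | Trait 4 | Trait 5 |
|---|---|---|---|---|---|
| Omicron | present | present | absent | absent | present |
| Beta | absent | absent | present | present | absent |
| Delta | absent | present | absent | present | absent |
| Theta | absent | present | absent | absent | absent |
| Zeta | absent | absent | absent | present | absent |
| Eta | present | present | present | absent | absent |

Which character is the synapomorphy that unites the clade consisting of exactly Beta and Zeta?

Character polarity is set by the outgroup: the derived state is whichever differs from the outgroup's state, so for Trait 1, Trait 2, Trait 5 the derived state is 'absent', and for the remaining characters it is 'present'.
Only Beta, Delta, Theta, and Zeta show the derived state 'absent' for Trait 1, supporting them as a clade.
Only Beta and Zeta show the derived state 'absent' for Trait 2, supporting them as a clade.
Trait 3 groups Beta and Eta, which is incompatible with the clades supported by the remaining characters; treating it as convergent (homoplasy) costs fewer steps than any alternative tree.
Trait 4 (derived state 'present') is shared by Beta, Delta, and Zeta — a synapomorphy uniting that clade.
All ingroup taxa share the derived state 'absent' for Trait 5; it defines the ingroup but does not resolve relationships within it.
Most parsimonious ingroup topology: ((((Beta,Zeta),Delta),Theta),Eta).
The clade {Beta, Zeta} is supported by Trait 2: its derived state 'absent' occurs in exactly those taxa and in no other taxon (including the outgroup).

Trait 2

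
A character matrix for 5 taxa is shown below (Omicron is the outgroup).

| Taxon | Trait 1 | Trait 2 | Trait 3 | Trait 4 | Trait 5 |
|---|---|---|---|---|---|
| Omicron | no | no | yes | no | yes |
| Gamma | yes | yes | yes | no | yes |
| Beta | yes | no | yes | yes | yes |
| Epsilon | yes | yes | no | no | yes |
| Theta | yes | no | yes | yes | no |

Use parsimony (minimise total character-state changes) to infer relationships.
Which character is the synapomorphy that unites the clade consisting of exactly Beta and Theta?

Trait 4

Character polarity is set by the outgroup: the derived state is whichever differs from the outgroup's state, so for Trait 3, Trait 5 the derived state is 'no', and for the remaining characters it is 'yes'.
All ingroup taxa share the derived state 'yes' for Trait 1; it defines the ingroup but does not resolve relationships within it.
Only Epsilon and Gamma show the derived state 'yes' for Trait 2, supporting them as a clade.
Trait 3 (derived state 'no') is unique to Epsilon (autapomorphy; uninformative for grouping).
Trait 4: derived state 'yes' in Beta and Theta only — synapomorphy for {Beta, Theta}.
Trait 5: derived state 'no' in Theta only — an autapomorphy, so it tells us nothing about relationships among taxa.
Most parsimonious ingroup topology: ((Gamma,Epsilon),(Beta,Theta)).
The clade {Beta, Theta} is supported by Trait 4: its derived state 'yes' occurs in exactly those taxa and in no other taxon (including the outgroup).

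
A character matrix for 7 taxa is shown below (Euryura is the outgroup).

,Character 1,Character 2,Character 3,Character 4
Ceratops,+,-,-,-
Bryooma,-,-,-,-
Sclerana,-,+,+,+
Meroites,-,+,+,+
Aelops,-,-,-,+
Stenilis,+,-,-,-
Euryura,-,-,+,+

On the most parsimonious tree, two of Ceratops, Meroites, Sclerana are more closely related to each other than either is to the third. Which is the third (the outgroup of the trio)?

Character polarity is set by the outgroup: the derived state is whichever differs from the outgroup's state, so for Character 3, Character 4 the derived state is '-', and for the remaining characters it is '+'.
Only Ceratops and Stenilis show the derived state '+' for Character 1, supporting them as a clade.
Only Meroites and Sclerana show the derived state '+' for Character 2, supporting them as a clade.
Only Aelops, Bryooma, Ceratops, and Stenilis show the derived state '-' for Character 3, supporting them as a clade.
Character 4 (derived state '-') is shared by Bryooma, Ceratops, and Stenilis — a synapomorphy uniting that clade.
Most parsimonious ingroup topology: ((((Ceratops,Stenilis),Bryooma),Aelops),(Sclerana,Meroites)).
Meroites and Sclerana share a more recent common ancestor with each other than either does with Ceratops, so Ceratops is the least closely related of the three.

Ceratops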